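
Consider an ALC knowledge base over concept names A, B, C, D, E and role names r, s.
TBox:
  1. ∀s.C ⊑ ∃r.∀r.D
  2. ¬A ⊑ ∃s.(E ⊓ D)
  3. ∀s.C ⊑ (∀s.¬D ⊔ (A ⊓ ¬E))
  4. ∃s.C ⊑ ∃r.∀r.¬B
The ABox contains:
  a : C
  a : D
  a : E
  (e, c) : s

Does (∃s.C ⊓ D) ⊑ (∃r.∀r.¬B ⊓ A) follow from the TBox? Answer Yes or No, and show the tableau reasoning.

1. (∃s.C ⊓ D) ⊑ (∃r.∀r.¬B ⊓ A)  ⇔  ((∃s.C ⊓ D) ⊓ (∀r.∃r.B ⊔ ¬A)) unsat w.r.t. T
   apply at x₀: ∃s.C⊑∃r.∀r.¬B
   open: L(x₀) ⊇ {D, ¬A, ∃r.∀r.¬B, ∃s.(E ⊓ D), ∃s.C, …} (+ ∃-successors)
2. Hence (∃s.C ⊓ D) ⊑ (∃r.∀r.¬B ⊓ A): not entailed.

No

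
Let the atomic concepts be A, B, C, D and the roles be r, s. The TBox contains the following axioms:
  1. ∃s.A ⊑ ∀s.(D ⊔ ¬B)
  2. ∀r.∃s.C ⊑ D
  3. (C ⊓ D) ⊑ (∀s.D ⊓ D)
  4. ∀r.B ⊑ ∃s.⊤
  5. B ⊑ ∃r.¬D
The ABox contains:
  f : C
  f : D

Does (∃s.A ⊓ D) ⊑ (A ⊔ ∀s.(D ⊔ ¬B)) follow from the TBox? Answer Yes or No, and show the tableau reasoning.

1. (∃s.A ⊓ D) ⊑ (A ⊔ ∀s.(D ⊔ ¬B))  ⇔  ((∃s.A ⊓ D) ⊓ (¬A ⊓ ∃s.(¬D ⊓ B))) unsat w.r.t. T
   all branches close; clash {D, ¬D} at an ∃-successor
2. Hence (∃s.A ⊓ D) ⊑ (A ⊔ ∀s.(D ⊔ ¬B)): entailed.

Yes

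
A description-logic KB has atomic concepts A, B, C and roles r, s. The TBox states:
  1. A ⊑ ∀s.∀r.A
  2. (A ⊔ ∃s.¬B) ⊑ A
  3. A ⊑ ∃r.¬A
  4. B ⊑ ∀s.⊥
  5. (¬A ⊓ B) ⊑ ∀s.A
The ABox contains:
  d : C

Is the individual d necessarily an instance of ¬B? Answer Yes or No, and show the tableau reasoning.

1. d : ¬B?  L(d) = {C} ∪ {B}
   apply at d: B⊑∀s.⊥
   open: L(d) ⊇ {A, B, C, ∀s.∀r.A, ∀s.⊥, …} (+ ∃-successors) — d ∉ ¬B possible
2. Hence d : ¬B: not entailed.

No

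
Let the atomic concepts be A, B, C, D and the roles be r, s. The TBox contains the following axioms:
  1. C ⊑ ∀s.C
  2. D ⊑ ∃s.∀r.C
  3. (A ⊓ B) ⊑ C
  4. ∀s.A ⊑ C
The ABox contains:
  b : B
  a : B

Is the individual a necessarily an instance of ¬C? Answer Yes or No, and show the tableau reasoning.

No

1. a : ¬C?  L(a) = {B} ∪ {C}
   apply at a: C⊑∀s.C
   open: L(a) ⊇ {B, C, ¬D, ∀s.C} — a ∉ ¬C possible
2. Hence a : ¬C: not entailed.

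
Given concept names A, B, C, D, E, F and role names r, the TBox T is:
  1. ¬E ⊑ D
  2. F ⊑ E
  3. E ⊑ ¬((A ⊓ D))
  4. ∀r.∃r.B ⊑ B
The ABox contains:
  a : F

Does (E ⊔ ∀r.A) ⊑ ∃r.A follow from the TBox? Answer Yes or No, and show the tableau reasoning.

No

1. (E ⊔ ∀r.A) ⊑ ∃r.A  ⇔  ((E ⊔ ∀r.A) ⊓ ∀r.¬A) unsat w.r.t. T
   open: L(x₀) ⊇ {E, ¬A, ∀r.¬A, ∃r.∀r.¬B} (+ ∃-successors)
2. Hence (E ⊔ ∀r.A) ⊑ ∃r.A: not entailed.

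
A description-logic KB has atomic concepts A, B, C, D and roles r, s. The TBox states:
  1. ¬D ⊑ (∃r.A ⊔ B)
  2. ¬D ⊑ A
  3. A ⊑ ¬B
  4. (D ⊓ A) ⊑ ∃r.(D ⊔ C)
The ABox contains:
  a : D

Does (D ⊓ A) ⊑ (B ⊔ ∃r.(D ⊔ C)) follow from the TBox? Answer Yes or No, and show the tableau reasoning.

1. (D ⊓ A) ⊑ (B ⊔ ∃r.(D ⊔ C))  ⇔  ((D ⊓ A) ⊓ (¬B ⊓ ∀r.(¬D ⊓ ¬C))) unsat w.r.t. T
   all branches close; clash {C, ¬C} at an ∃-successor
2. Hence (D ⊓ A) ⊑ (B ⊔ ∃r.(D ⊔ C)): entailed.

Yes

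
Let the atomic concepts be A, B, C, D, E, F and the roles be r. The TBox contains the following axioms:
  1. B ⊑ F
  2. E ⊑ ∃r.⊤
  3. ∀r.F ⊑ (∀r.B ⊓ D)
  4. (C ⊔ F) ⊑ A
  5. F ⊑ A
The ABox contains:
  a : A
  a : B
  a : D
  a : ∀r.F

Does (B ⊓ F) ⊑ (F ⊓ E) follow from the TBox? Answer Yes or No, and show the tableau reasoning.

1. (B ⊓ F) ⊑ (F ⊓ E)  ⇔  ((B ⊓ F) ⊓ (¬F ⊔ ¬E)) unsat w.r.t. T
   apply at x₀: F⊑A
   open: L(x₀) ⊇ {A, B, F, ¬E, ∃r.¬F} (+ ∃-successors)
2. Hence (B ⊓ F) ⊑ (F ⊓ E): not entailed.

No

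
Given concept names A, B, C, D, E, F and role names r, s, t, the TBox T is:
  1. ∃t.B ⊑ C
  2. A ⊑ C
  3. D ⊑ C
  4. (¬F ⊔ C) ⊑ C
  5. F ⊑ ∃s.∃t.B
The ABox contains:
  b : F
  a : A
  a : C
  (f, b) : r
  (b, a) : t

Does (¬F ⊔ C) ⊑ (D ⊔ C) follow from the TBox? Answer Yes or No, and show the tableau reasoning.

1. (¬F ⊔ C) ⊑ (D ⊔ C)  ⇔  ((¬F ⊔ C) ⊓ (¬D ⊓ ¬C)) unsat w.r.t. T
   all branches close; clash {C, ¬C} at x₀
2. Hence (¬F ⊔ C) ⊑ (D ⊔ C): entailed.

Yes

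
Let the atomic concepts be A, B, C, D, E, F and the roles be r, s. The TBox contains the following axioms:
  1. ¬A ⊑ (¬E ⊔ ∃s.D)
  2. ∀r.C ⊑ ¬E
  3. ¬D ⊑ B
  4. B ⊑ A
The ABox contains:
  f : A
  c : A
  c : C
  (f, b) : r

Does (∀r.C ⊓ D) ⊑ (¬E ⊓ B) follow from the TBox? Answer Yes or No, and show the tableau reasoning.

No

1. (∀r.C ⊓ D) ⊑ (¬E ⊓ B)  ⇔  ((∀r.C ⊓ D) ⊓ (E ⊔ ¬B)) unsat w.r.t. T
   apply at x₀: ∀r.C⊑¬E
   open: L(x₀) ⊇ {A, D, ¬B, ¬E, ∀r.C}
2. Hence (∀r.C ⊓ D) ⊑ (¬E ⊓ B): not entailed.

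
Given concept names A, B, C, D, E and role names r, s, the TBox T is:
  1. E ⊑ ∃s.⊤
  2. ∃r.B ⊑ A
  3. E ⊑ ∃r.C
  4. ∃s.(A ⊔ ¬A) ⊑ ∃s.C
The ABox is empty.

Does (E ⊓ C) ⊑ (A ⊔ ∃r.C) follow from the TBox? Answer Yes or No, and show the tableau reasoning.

Yes

1. (E ⊓ C) ⊑ (A ⊔ ∃r.C)  ⇔  ((E ⊓ C) ⊓ (¬A ⊓ ∀r.¬C)) unsat w.r.t. T
   all branches close; clash {A, ¬A} at x₀
2. Hence (E ⊓ C) ⊑ (A ⊔ ∃r.C): entailed.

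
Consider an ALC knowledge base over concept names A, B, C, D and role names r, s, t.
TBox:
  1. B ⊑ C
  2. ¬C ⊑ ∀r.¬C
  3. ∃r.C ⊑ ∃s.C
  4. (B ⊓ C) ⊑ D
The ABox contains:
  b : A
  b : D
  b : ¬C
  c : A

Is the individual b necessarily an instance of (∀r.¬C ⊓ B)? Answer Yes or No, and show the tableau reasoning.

No

1. b : (∀r.¬C ⊓ B)?  L(b) = {A, D, ¬C} ∪ {(∃r.C ⊔ ¬B)}
   apply at b: ¬C⊑∀r.¬C
   open: L(b) ⊇ {A, D, ¬B, ¬C, ∀r.¬C} — b ∉ (∀r.¬C ⊓ B) possible
2. Hence b : (∀r.¬C ⊓ B): not entailed.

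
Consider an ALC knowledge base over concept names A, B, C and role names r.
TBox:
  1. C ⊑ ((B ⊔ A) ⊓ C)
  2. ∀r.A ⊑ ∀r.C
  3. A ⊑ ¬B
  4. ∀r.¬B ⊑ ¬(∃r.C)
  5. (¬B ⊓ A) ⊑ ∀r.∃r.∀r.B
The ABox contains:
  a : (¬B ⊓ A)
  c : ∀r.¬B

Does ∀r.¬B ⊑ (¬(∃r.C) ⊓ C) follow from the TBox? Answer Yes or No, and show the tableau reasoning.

No

1. ∀r.¬B ⊑ (¬(∃r.C) ⊓ C)  ⇔  (∀r.¬B ⊓ (∃r.C ⊔ ¬C)) unsat w.r.t. T
   apply at x₀: ∀r.¬B⊑¬(∃r.C)
   open: L(x₀) ⊇ {¬A, ¬C, ∀r.¬B, ∀r.¬C, ∃r.¬A} (+ ∃-successors)
2. Hence ∀r.¬B ⊑ (¬(∃r.C) ⊓ C): not entailed.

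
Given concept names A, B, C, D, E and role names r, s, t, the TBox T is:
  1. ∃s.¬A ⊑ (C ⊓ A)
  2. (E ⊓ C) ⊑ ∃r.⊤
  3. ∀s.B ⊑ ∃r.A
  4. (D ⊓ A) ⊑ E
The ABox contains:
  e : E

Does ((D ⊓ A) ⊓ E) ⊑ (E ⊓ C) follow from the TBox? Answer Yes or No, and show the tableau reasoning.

No

1. ((D ⊓ A) ⊓ E) ⊑ (E ⊓ C)  ⇔  (((D ⊓ A) ⊓ E) ⊓ (¬E ⊔ ¬C)) unsat w.r.t. T
   open: L(x₀) ⊇ {A, D, E, ¬C, ∀s.A, …} (+ ∃-successors)
2. Hence ((D ⊓ A) ⊓ E) ⊑ (E ⊓ C): not entailed.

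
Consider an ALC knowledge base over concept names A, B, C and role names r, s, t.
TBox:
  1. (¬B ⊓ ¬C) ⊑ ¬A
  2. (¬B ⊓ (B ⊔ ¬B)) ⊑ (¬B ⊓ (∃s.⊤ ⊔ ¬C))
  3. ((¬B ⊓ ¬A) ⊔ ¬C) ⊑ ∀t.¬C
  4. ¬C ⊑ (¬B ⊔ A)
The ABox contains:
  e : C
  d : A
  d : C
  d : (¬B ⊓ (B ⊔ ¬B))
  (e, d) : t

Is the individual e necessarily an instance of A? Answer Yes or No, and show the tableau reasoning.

No

1. e : A?  L(e) = {C} ∪ {¬A}
   open: L(e) ⊇ {B, C, ¬A} — e ∉ A possible
2. Hence e : A: not entailed.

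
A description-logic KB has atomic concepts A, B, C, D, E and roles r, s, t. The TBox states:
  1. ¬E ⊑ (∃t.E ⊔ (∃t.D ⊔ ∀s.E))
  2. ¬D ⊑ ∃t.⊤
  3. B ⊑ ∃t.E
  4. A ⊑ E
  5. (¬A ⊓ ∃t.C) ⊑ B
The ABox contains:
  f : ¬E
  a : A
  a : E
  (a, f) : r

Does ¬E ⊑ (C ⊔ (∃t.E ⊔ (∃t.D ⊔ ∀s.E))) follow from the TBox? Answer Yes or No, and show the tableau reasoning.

Yes

1. ¬E ⊑ (C ⊔ (∃t.E ⊔ (∃t.D ⊔ ∀s.E)))  ⇔  (¬E ⊓ (¬C ⊓ (∀t.¬E ⊓ (∀t.¬D ⊓ ∃s.¬E)))) unsat w.r.t. T
   all branches close; clash {E, ¬E} at x₀
2. Hence ¬E ⊑ (C ⊔ (∃t.E ⊔ (∃t.D ⊔ ∀s.E))): entailed.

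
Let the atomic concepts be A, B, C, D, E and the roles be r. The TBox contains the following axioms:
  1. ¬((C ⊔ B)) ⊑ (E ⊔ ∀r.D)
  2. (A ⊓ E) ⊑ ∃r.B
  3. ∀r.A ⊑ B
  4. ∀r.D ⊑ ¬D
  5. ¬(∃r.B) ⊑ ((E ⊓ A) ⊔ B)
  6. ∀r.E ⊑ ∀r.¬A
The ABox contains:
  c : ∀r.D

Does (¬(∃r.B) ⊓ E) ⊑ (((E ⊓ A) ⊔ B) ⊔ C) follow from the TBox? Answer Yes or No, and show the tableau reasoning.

1. (¬(∃r.B) ⊓ E) ⊑ (((E ⊓ A) ⊔ B) ⊔ C)  ⇔  ((∀r.¬B ⊓ E) ⊓ (((¬E ⊔ ¬A) ⊓ ¬B) ⊓ ¬C)) unsat w.r.t. T
   all branches close; clash {B, ¬B} at x₀
2. Hence (¬(∃r.B) ⊓ E) ⊑ (((E ⊓ A) ⊔ B) ⊔ C): entailed.

Yes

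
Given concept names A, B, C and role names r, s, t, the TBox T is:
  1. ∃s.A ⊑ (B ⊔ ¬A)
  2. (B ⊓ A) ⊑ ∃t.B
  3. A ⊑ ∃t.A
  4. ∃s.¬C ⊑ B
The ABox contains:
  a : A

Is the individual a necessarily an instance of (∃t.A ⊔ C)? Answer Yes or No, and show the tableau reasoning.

Yes

1. a : (∃t.A ⊔ C)?  L(a) = {A} ∪ {(∀t.¬A ⊓ ¬C)}
   clash {A, ¬A} at an ∃-successor — a ∈ (∃t.A ⊔ C)
2. Hence a : (∃t.A ⊔ C): entailed.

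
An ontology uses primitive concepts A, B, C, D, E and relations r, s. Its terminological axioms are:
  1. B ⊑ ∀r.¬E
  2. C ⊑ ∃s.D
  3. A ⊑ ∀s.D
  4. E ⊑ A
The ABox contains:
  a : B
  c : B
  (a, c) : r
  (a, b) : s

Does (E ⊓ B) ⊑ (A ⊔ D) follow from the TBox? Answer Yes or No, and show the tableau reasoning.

1. (E ⊓ B) ⊑ (A ⊔ D)  ⇔  ((E ⊓ B) ⊓ (¬A ⊓ ¬D)) unsat w.r.t. T
   all branches close; clash {A, ¬A} at x₀
2. Hence (E ⊓ B) ⊑ (A ⊔ D): entailed.

Yes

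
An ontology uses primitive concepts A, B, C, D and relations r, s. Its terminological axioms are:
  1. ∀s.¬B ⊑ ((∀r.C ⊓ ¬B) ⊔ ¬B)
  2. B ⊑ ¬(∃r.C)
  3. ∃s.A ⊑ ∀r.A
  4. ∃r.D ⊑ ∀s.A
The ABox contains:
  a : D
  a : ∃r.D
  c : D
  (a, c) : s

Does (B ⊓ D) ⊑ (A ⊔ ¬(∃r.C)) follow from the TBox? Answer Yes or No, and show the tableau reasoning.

Yes

1. (B ⊓ D) ⊑ (A ⊔ ¬(∃r.C))  ⇔  ((B ⊓ D) ⊓ (¬A ⊓ ∃r.C)) unsat w.r.t. T
   all branches close; clash {B, ¬B} at x₀
2. Hence (B ⊓ D) ⊑ (A ⊔ ¬(∃r.C)): entailed.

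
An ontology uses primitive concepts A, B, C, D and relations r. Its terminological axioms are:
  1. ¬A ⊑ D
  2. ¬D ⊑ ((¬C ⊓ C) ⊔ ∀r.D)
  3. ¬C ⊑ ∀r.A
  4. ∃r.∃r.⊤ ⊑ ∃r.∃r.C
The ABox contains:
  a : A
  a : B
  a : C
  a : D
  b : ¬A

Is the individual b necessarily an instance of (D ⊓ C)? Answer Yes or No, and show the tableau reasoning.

No

1. b : (D ⊓ C)?  L(b) = {¬A} ∪ {(¬D ⊔ ¬C)}
   apply at b: ¬A⊑D
   open: L(b) ⊇ {D, ¬A, ¬C, ∀r.A, ∀r.∀r.⊥} — b ∉ (D ⊓ C) possible
2. Hence b : (D ⊓ C): not entailed.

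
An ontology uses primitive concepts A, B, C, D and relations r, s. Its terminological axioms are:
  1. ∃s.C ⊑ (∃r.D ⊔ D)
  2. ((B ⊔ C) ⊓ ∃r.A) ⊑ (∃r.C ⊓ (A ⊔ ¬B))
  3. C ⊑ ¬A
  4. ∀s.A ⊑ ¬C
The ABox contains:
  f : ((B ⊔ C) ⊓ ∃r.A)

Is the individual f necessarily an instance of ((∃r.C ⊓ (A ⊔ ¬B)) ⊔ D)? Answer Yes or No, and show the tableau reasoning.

Yes

1. f : ((∃r.C ⊓ (A ⊔ ¬B)) ⊔ D)?  L(f) = {((B ⊔ C) ⊓ ∃r.A)} ∪ {((∀r.¬C ⊔ (¬A ⊓ B)) ⊓ ¬D)}
   clash {D, ¬D} at f — f ∈ ((∃r.C ⊓ (A ⊔ ¬B)) ⊔ D)
2. Hence f : ((∃r.C ⊓ (A ⊔ ¬B)) ⊔ D): entailed.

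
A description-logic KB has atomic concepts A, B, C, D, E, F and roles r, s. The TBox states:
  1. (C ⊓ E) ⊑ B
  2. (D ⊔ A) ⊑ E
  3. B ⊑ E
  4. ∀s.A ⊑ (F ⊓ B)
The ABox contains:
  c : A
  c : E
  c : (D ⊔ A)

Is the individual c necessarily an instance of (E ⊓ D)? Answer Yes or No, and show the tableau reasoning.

No

1. c : (E ⊓ D)?  L(c) = {A, E, (D ⊔ A)} ∪ {(¬E ⊔ ¬D)}
   open: L(c) ⊇ {A, E, ¬C, ¬D, ∃s.¬A} (+ ∃-successors) — c ∉ (E ⊓ D) possible
2. Hence c : (E ⊓ D): not entailed.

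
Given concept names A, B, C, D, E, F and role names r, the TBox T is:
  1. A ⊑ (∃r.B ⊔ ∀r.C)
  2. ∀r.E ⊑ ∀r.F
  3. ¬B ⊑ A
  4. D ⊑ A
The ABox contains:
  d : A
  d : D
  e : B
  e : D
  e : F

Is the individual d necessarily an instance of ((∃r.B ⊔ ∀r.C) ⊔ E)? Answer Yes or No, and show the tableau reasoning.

Yes

1. d : ((∃r.B ⊔ ∀r.C) ⊔ E)?  L(d) = {A, D} ∪ {((∀r.¬B ⊓ ∃r.¬C) ⊓ ¬E)}
   clash {C, ¬C} at an ∃-successor — d ∈ ((∃r.B ⊔ ∀r.C) ⊔ E)
2. Hence d : ((∃r.B ⊔ ∀r.C) ⊔ E): entailed.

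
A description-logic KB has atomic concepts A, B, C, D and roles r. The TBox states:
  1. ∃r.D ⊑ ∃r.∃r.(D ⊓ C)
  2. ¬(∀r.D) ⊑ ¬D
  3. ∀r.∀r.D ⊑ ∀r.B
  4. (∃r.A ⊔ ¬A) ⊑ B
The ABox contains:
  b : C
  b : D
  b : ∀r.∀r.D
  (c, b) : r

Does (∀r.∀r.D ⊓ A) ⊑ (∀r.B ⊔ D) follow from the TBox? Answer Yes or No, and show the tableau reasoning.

Yes

1. (∀r.∀r.D ⊓ A) ⊑ (∀r.B ⊔ D)  ⇔  ((∀r.∀r.D ⊓ A) ⊓ (∃r.¬B ⊓ ¬D)) unsat w.r.t. T
   all branches close; clash {B, ¬B} at an ∃-successor
2. Hence (∀r.∀r.D ⊓ A) ⊑ (∀r.B ⊔ D): entailed.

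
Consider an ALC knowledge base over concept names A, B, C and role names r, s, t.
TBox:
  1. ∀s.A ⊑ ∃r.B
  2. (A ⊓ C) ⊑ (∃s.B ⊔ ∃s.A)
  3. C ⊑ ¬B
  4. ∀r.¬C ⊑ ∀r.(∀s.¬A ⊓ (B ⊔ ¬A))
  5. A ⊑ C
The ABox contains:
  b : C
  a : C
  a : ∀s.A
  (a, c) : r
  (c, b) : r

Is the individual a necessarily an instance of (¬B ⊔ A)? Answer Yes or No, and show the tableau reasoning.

1. a : (¬B ⊔ A)?  L(a) = {C, ∀s.A} ∪ {(B ⊓ ¬A)}
   clash {B, ¬B} at a — a ∈ (¬B ⊔ A)
2. Hence a : (¬B ⊔ A): entailed.

Yes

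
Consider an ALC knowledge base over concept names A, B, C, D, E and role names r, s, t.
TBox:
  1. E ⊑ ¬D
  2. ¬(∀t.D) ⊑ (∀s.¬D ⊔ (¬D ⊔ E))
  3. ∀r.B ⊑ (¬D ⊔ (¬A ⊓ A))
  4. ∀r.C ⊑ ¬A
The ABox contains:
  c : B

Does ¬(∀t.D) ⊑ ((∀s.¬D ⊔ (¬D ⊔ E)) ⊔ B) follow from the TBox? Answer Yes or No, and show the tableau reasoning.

Yes

1. ¬(∀t.D) ⊑ ((∀s.¬D ⊔ (¬D ⊔ E)) ⊔ B)  ⇔  (∃t.¬D ⊓ ((∃s.D ⊓ (D ⊓ ¬E)) ⊓ ¬B)) unsat w.r.t. T
   all branches close; clash {E, ¬E} at x₀
2. Hence ¬(∀t.D) ⊑ ((∀s.¬D ⊔ (¬D ⊔ E)) ⊔ B): entailed.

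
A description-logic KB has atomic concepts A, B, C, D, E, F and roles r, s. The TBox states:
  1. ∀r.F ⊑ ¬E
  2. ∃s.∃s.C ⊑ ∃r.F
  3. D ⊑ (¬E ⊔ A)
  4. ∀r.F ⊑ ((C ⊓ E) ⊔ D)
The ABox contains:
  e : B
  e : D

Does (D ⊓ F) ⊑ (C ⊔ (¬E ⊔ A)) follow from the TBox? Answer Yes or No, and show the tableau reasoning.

1. (D ⊓ F) ⊑ (C ⊔ (¬E ⊔ A))  ⇔  ((D ⊓ F) ⊓ (¬C ⊓ (E ⊓ ¬A))) unsat w.r.t. T
   all branches close; clash {A, ¬A} at x₀
2. Hence (D ⊓ F) ⊑ (C ⊔ (¬E ⊔ A)): entailed.

Yes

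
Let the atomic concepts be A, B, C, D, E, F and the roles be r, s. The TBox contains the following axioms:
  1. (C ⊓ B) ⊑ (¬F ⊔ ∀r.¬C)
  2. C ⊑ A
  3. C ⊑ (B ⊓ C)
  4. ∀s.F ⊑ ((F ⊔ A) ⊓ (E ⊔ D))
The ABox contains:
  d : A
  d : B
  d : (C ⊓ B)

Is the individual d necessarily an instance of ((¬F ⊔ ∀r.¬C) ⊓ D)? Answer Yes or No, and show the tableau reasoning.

No

1. d : ((¬F ⊔ ∀r.¬C) ⊓ D)?  L(d) = {A, B, (C ⊓ B)} ∪ {((F ⊓ ∃r.C) ⊔ ¬D)}
   apply at d: (C ⊓ B)⊑(¬F ⊔ ∀r.¬C); C⊑(B ⊓ C)
   open: L(d) ⊇ {A, B, C, ¬D, ¬F, …} (+ ∃-successors) — d ∉ ((¬F ⊔ ∀r.¬C) ⊓ D) possible
2. Hence d : ((¬F ⊔ ∀r.¬C) ⊓ D): not entailed.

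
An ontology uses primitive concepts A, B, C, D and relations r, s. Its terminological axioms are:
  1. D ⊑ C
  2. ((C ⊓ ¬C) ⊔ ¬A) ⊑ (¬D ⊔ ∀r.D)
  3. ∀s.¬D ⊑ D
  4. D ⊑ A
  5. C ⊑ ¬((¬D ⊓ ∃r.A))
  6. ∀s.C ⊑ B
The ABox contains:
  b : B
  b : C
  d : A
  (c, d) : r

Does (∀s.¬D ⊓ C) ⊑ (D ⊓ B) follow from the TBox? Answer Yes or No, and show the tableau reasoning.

1. (∀s.¬D ⊓ C) ⊑ (D ⊓ B)  ⇔  ((∀s.¬D ⊓ C) ⊓ (¬D ⊔ ¬B)) unsat w.r.t. T
   apply at x₀: ∀s.¬D⊑D; C⊑¬((¬D ⊓ ∃r.A))
   open: L(x₀) ⊇ {A, C, D, ¬B, ∀s.¬D, …} (+ ∃-successors)
2. Hence (∀s.¬D ⊓ C) ⊑ (D ⊓ B): not entailed.

No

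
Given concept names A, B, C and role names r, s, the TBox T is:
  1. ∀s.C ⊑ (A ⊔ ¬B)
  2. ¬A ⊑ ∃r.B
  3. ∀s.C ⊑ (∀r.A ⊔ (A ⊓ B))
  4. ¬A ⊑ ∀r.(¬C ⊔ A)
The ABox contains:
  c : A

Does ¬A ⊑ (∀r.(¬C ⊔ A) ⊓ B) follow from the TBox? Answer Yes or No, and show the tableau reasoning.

No

1. ¬A ⊑ (∀r.(¬C ⊔ A) ⊓ B)  ⇔  (¬A ⊓ (∃r.(C ⊓ ¬A) ⊔ ¬B)) unsat w.r.t. T
   apply at x₀: ¬A⊑∃r.B; ¬A⊑∀r.(¬C ⊔ A)
   open: L(x₀) ⊇ {¬A, ¬B, ∀r.(¬C ⊔ A), ∃r.B, ∃s.¬C} (+ ∃-successors)
2. Hence ¬A ⊑ (∀r.(¬C ⊔ A) ⊓ B): not entailed.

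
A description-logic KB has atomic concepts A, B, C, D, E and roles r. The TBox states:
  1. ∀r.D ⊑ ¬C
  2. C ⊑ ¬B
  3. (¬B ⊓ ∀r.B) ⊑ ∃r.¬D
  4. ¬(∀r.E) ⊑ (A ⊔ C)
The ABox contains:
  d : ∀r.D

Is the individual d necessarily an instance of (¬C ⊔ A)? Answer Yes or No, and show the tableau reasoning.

Yes

1. d : (¬C ⊔ A)?  L(d) = {∀r.D} ∪ {(C ⊓ ¬A)}
   clash {C, ¬C} at d — d ∈ (¬C ⊔ A)
2. Hence d : (¬C ⊔ A): entailed.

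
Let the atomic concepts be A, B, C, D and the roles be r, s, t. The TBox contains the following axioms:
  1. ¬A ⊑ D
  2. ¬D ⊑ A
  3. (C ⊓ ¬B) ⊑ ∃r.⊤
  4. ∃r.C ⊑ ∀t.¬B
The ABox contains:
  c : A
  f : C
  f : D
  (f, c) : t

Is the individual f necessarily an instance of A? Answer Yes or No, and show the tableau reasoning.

1. f : A?  L(f) = {C, D} ∪ {¬A}
   open: L(f) ⊇ {B, C, D, ¬A, ∀r.¬C} — f ∉ A possible
2. Hence f : A: not entailed.

No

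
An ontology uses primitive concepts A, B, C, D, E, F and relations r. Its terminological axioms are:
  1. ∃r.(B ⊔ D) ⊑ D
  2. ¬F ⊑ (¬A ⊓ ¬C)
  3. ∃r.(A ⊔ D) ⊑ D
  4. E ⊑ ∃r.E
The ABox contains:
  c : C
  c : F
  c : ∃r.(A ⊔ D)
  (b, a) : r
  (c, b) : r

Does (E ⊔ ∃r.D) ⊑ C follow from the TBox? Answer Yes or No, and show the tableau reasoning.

1. (E ⊔ ∃r.D) ⊑ C  ⇔  ((E ⊔ ∃r.D) ⊓ ¬C) unsat w.r.t. T
   open: L(x₀) ⊇ {E, F, ¬C, ∀r.(¬A ⊓ ¬D), ∀r.(¬B ⊓ ¬D), …} (+ ∃-successors)
2. Hence (E ⊔ ∃r.D) ⊑ C: not entailed.

No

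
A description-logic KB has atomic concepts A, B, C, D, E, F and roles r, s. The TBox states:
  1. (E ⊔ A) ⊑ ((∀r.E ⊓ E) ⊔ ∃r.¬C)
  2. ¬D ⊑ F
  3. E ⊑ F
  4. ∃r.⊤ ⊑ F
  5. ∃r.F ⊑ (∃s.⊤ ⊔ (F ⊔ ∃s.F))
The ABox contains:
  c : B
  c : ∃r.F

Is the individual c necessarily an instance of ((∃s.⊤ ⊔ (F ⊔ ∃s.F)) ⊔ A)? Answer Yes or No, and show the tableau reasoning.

1. c : ((∃s.⊤ ⊔ (F ⊔ ∃s.F)) ⊔ A)?  L(c) = {B, ∃r.F} ∪ {((∀s.⊥ ⊓ (¬F ⊓ ∀s.¬F)) ⊓ ¬A)}
   clash {F, ¬F} at c — c ∈ ((∃s.⊤ ⊔ (F ⊔ ∃s.F)) ⊔ A)
2. Hence c : ((∃s.⊤ ⊔ (F ⊔ ∃s.F)) ⊔ A): entailed.

Yes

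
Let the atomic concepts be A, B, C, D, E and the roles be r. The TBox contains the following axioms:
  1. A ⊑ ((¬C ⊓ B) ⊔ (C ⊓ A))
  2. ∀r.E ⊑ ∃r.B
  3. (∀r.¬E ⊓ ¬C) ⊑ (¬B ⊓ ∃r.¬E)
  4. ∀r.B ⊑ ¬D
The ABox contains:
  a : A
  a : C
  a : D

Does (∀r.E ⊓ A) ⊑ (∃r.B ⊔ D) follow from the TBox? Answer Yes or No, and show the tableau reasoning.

1. (∀r.E ⊓ A) ⊑ (∃r.B ⊔ D)  ⇔  ((∀r.E ⊓ A) ⊓ (∀r.¬B ⊓ ¬D)) unsat w.r.t. T
   all branches close; clash {E, ¬E} at an ∃-successor
2. Hence (∀r.E ⊓ A) ⊑ (∃r.B ⊔ D): entailed.

Yes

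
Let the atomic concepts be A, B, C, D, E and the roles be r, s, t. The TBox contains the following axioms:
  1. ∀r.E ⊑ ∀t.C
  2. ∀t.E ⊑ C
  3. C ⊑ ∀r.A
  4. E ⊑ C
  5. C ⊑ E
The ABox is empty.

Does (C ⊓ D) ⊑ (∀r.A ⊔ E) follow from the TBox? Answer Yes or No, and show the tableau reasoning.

1. (C ⊓ D) ⊑ (∀r.A ⊔ E)  ⇔  ((C ⊓ D) ⊓ (∃r.¬A ⊓ ¬E)) unsat w.r.t. T
   all branches close; clash {E, ¬E} at x₀
2. Hence (C ⊓ D) ⊑ (∀r.A ⊔ E): entailed.

Yes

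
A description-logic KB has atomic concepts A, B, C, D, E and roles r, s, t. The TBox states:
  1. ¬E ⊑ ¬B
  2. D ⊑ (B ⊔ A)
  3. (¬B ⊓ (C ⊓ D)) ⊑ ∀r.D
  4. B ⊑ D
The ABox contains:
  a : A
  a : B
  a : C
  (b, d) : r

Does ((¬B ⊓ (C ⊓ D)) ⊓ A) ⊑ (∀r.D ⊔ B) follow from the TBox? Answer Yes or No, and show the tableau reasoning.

1. ((¬B ⊓ (C ⊓ D)) ⊓ A) ⊑ (∀r.D ⊔ B)  ⇔  (((¬B ⊓ (C ⊓ D)) ⊓ A) ⊓ (∃r.¬D ⊓ ¬B)) unsat w.r.t. T
   all branches close; clash {D, ¬D} at an ∃-successor
2. Hence ((¬B ⊓ (C ⊓ D)) ⊓ A) ⊑ (∀r.D ⊔ B): entailed.

Yes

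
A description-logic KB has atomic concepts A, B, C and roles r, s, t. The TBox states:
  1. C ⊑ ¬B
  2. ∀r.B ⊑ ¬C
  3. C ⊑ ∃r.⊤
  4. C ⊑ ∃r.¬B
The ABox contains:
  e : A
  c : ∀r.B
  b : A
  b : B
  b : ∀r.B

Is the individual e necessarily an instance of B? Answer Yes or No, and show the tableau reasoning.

1. e : B?  L(e) = {A} ∪ {¬B}
   open: L(e) ⊇ {A, ¬B, ¬C} — e ∉ B possible
2. Hence e : B: not entailed.

No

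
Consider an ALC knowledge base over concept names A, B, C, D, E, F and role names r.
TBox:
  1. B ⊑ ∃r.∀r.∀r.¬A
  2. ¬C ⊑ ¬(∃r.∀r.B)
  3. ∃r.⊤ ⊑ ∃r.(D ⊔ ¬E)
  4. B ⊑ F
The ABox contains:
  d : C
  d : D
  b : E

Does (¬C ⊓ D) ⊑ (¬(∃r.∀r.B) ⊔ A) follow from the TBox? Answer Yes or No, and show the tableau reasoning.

1. (¬C ⊓ D) ⊑ (¬(∃r.∀r.B) ⊔ A)  ⇔  ((¬C ⊓ D) ⊓ (∃r.∀r.B ⊓ ¬A)) unsat w.r.t. T
   all branches close; clash {B, ¬B} at an ∃-successor
2. Hence (¬C ⊓ D) ⊑ (¬(∃r.∀r.B) ⊔ A): entailed.

Yes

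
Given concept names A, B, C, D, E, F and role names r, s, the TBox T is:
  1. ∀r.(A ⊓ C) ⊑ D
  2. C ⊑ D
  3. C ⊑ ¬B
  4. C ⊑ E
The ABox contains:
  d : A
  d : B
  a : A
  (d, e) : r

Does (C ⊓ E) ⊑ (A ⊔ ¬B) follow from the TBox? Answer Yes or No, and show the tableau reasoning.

Yes

1. (C ⊓ E) ⊑ (A ⊔ ¬B)  ⇔  ((C ⊓ E) ⊓ (¬A ⊓ B)) unsat w.r.t. T
   all branches close; clash {B, ¬B} at x₀
2. Hence (C ⊓ E) ⊑ (A ⊔ ¬B): entailed.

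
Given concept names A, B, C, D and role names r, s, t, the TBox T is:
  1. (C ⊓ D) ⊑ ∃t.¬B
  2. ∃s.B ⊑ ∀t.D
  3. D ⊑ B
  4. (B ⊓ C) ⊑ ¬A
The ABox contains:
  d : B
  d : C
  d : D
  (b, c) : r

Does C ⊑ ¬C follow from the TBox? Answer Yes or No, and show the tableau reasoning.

No

1. C ⊑ ¬C  ⇔  (C ⊓ C) unsat w.r.t. T
   open: L(x₀) ⊇ {C, ¬B, ¬D, ∀s.¬B}
2. Hence C ⊑ ¬C: not entailed.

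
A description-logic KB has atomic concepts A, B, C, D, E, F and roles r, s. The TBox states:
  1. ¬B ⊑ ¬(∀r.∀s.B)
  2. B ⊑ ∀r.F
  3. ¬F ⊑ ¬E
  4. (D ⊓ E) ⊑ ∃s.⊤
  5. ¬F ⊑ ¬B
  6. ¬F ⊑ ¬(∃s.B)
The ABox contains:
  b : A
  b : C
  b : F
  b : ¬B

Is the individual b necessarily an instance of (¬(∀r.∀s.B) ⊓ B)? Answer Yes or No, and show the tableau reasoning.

No

1. b : (¬(∀r.∀s.B) ⊓ B)?  L(b) = {A, C, F, ¬B} ∪ {(∀r.∀s.B ⊔ ¬B)}
   apply at b: ¬B⊑¬(∀r.∀s.B)
   open: L(b) ⊇ {A, C, F, ¬B, ¬D, …} (+ ∃-successors) — b ∉ (¬(∀r.∀s.B) ⊓ B) possible
2. Hence b : (¬(∀r.∀s.B) ⊓ B): not entailed.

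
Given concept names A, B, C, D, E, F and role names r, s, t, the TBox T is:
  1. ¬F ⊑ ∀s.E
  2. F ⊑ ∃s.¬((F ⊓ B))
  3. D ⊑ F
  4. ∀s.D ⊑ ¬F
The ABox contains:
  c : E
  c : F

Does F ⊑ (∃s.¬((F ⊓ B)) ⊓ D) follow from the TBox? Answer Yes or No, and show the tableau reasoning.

No

1. F ⊑ (∃s.¬((F ⊓ B)) ⊓ D)  ⇔  (F ⊓ (∀s.(F ⊓ B) ⊔ ¬D)) unsat w.r.t. T
   apply at x₀: F⊑∃s.¬((F ⊓ B))
   open: L(x₀) ⊇ {F, ¬D, ∃s.(¬F ⊔ ¬B), ∃s.¬D} (+ ∃-successors)
2. Hence F ⊑ (∃s.¬((F ⊓ B)) ⊓ D): not entailed.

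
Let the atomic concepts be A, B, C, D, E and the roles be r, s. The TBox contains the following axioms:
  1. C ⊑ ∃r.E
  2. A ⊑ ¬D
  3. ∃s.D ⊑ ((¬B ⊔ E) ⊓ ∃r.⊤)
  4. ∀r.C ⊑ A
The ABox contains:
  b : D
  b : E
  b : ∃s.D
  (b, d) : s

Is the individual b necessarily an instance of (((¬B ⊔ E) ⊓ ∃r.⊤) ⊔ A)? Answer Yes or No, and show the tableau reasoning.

1. b : (((¬B ⊔ E) ⊓ ∃r.⊤) ⊔ A)?  L(b) = {D, E, ∃s.D} ∪ {(((B ⊓ ¬E) ⊔ ∀r.⊥) ⊓ ¬A)}
   clash {A, ¬A} at b — b ∈ (((¬B ⊔ E) ⊓ ∃r.⊤) ⊔ A)
2. Hence b : (((¬B ⊔ E) ⊓ ∃r.⊤) ⊔ A): entailed.

Yes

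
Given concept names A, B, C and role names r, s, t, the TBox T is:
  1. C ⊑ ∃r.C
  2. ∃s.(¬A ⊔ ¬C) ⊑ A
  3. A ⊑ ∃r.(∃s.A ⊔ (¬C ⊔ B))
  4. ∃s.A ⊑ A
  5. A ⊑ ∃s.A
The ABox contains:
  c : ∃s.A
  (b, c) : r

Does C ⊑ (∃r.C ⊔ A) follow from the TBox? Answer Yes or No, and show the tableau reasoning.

Yes

1. C ⊑ (∃r.C ⊔ A)  ⇔  (C ⊓ (∀r.¬C ⊓ ¬A)) unsat w.r.t. T
   all branches close; clash {A, ¬A} at x₀
2. Hence C ⊑ (∃r.C ⊔ A): entailed.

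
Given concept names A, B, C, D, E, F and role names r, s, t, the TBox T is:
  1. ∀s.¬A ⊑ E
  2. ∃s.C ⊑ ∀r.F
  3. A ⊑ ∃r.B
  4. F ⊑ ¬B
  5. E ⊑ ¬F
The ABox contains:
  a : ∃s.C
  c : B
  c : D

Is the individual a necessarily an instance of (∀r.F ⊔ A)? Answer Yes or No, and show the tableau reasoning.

Yes

1. a : (∀r.F ⊔ A)?  L(a) = {∃s.C} ∪ {(∃r.¬F ⊓ ¬A)}
   clash {F, ¬F} at an ∃-successor — a ∈ (∀r.F ⊔ A)
2. Hence a : (∀r.F ⊔ A): entailed.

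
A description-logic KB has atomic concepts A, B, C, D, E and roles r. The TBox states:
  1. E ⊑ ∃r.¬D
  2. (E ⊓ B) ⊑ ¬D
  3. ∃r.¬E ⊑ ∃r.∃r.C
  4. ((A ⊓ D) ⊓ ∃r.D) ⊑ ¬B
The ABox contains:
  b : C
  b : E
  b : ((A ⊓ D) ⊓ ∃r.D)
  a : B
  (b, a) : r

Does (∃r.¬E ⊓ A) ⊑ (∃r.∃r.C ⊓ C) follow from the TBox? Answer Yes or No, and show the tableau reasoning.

No

1. (∃r.¬E ⊓ A) ⊑ (∃r.∃r.C ⊓ C)  ⇔  ((∃r.¬E ⊓ A) ⊓ (∀r.∀r.¬C ⊔ ¬C)) unsat w.r.t. T
   apply at x₀: ∃r.¬E⊑∃r.∃r.C
   open: L(x₀) ⊇ {A, ¬C, ¬D, ¬E, ∃r.¬E, …} (+ ∃-successors)
2. Hence (∃r.¬E ⊓ A) ⊑ (∃r.∃r.C ⊓ C): not entailed.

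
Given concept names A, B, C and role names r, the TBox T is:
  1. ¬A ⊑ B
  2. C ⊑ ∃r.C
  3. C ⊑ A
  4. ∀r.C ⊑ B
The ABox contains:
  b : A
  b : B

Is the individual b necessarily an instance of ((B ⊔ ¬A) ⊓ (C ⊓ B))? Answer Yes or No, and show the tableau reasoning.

1. b : ((B ⊔ ¬A) ⊓ (C ⊓ B))?  L(b) = {A, B} ∪ {((¬B ⊓ A) ⊔ (¬C ⊔ ¬B))}
   open: L(b) ⊇ {A, B, ¬C} — b ∉ ((B ⊔ ¬A) ⊓ (C ⊓ B)) possible
2. Hence b : ((B ⊔ ¬A) ⊓ (C ⊓ B)): not entailed.

No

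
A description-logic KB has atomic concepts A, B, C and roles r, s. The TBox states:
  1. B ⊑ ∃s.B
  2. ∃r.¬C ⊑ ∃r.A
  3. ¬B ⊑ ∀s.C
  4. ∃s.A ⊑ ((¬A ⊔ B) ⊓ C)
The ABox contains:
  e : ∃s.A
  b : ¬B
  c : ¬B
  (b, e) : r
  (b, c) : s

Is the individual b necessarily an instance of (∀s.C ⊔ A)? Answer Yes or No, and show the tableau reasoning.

1. b : (∀s.C ⊔ A)?  L(b) = {¬B} ∪ {(∃s.¬C ⊓ ¬A)}
   clash {C, ¬C} at an ∃-successor — b ∈ (∀s.C ⊔ A)
2. Hence b : (∀s.C ⊔ A): entailed.

Yes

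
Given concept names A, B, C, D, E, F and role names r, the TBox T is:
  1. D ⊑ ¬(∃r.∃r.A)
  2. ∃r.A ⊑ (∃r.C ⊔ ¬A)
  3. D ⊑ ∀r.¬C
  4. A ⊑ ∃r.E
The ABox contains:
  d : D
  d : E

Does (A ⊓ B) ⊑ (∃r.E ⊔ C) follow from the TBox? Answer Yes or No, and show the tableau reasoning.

1. (A ⊓ B) ⊑ (∃r.E ⊔ C)  ⇔  ((A ⊓ B) ⊓ (∀r.¬E ⊓ ¬C)) unsat w.r.t. T
   all branches close; clash {A, ¬A} at x₀
2. Hence (A ⊓ B) ⊑ (∃r.E ⊔ C): entailed.

Yes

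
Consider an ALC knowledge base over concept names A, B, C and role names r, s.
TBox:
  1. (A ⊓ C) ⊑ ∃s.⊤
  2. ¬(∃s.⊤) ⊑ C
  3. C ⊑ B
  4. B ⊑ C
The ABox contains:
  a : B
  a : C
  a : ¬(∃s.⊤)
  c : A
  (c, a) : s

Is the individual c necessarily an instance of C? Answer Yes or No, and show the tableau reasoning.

1. c : C?  L(c) = {A} ∪ {¬C}
   open: L(c) ⊇ {A, ¬B, ¬C, ∃s.⊤} (+ ∃-successors) — c ∉ C possible
2. Hence c : C: not entailed.

No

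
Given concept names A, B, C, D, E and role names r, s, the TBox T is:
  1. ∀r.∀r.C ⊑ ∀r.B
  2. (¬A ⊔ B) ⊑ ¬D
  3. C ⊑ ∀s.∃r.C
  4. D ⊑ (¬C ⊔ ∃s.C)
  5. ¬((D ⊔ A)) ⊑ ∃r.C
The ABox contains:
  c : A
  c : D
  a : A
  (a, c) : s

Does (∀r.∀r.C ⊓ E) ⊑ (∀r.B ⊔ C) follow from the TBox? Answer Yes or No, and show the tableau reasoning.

1. (∀r.∀r.C ⊓ E) ⊑ (∀r.B ⊔ C)  ⇔  ((∀r.∀r.C ⊓ E) ⊓ (∃r.¬B ⊓ ¬C)) unsat w.r.t. T
   all branches close; clash {B, ¬B} at an ∃-successor
2. Hence (∀r.∀r.C ⊓ E) ⊑ (∀r.B ⊔ C): entailed.

Yes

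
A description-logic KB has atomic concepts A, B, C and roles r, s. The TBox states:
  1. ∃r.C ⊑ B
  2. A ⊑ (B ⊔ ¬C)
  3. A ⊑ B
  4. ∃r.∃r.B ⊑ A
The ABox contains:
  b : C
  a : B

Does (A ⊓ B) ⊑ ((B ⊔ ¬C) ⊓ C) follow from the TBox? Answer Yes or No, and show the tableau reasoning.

1. (A ⊓ B) ⊑ ((B ⊔ ¬C) ⊓ C)  ⇔  ((A ⊓ B) ⊓ ((¬B ⊓ C) ⊔ ¬C)) unsat w.r.t. T
   apply at x₀: A⊑(B ⊔ ¬C)
   open: L(x₀) ⊇ {A, B, ¬C}
2. Hence (A ⊓ B) ⊑ ((B ⊔ ¬C) ⊓ C): not entailed.

No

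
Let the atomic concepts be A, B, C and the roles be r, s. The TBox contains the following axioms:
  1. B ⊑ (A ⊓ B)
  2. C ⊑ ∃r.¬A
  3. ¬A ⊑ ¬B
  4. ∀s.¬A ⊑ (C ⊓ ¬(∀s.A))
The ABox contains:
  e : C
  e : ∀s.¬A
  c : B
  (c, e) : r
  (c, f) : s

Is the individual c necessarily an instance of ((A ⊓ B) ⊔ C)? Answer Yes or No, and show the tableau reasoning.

Yes

1. c : ((A ⊓ B) ⊔ C)?  L(c) = {B} ∪ {((¬A ⊔ ¬B) ⊓ ¬C)}
   clash {B, ¬B} at c — c ∈ ((A ⊓ B) ⊔ C)
2. Hence c : ((A ⊓ B) ⊔ C): entailed.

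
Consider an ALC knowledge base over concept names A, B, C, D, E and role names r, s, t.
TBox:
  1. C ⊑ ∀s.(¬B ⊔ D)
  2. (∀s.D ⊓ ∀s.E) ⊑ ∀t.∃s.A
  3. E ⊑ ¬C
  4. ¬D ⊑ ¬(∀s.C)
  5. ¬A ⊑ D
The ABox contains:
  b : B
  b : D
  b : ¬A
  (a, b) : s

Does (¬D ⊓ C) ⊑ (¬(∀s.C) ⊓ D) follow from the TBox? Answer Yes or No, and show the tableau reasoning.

1. (¬D ⊓ C) ⊑ (¬(∀s.C) ⊓ D)  ⇔  ((¬D ⊓ C) ⊓ (∀s.C ⊔ ¬D)) unsat w.r.t. T
   apply at x₀: C⊑∀s.(¬B ⊔ D); ¬D⊑¬(∀s.C)
   open: L(x₀) ⊇ {A, C, ¬D, ¬E, ∀s.(¬B ⊔ D), …} (+ ∃-successors)
2. Hence (¬D ⊓ C) ⊑ (¬(∀s.C) ⊓ D): not entailed.

No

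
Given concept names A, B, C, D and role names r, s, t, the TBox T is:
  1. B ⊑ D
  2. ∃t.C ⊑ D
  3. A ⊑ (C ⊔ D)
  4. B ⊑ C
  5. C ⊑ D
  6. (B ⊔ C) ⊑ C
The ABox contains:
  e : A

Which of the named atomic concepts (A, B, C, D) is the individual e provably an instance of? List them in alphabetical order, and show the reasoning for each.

{A, D}

1. e : A?  L(e) = {A} ∪ {¬A}
   clash {A, ¬A} at e — e ∈ A
2. e : B?  L(e) = {A} ∪ {¬B}
   apply at e: A⊑(C ⊔ D)
   open: L(e) ⊇ {A, C, D, ¬B} — e ∉ B possible
3. e : C?  L(e) = {A} ∪ {¬C}
   apply at e: A⊑(C ⊔ D)
   open: L(e) ⊇ {A, D, ¬B, ¬C} — e ∉ C possible
4. e : D?  L(e) = {A} ∪ {¬D}
   clash {D, ¬D} at e — e ∈ D
5. Entailed for e: {A, D}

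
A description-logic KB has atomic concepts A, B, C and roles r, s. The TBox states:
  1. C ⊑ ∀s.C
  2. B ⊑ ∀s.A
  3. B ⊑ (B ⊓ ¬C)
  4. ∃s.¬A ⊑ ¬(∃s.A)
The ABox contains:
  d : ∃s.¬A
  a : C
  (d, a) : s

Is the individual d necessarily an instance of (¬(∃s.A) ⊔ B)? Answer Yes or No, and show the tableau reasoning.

1. d : (¬(∃s.A) ⊔ B)?  L(d) = {∃s.¬A} ∪ {(∃s.A ⊓ ¬B)}
   clash {A, ¬A} at an ∃-successor — d ∈ (¬(∃s.A) ⊔ B)
2. Hence d : (¬(∃s.A) ⊔ B): entailed.

Yes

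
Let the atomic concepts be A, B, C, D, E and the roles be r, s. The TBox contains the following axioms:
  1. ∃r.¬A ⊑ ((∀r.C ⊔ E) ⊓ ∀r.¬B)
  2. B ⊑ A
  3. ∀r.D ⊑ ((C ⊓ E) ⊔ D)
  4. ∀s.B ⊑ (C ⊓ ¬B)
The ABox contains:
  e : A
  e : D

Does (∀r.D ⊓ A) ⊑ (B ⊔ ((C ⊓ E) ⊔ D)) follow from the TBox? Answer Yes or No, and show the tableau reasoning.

1. (∀r.D ⊓ A) ⊑ (B ⊔ ((C ⊓ E) ⊔ D))  ⇔  ((∀r.D ⊓ A) ⊓ (¬B ⊓ ((¬C ⊔ ¬E) ⊓ ¬D))) unsat w.r.t. T
   all branches close; clash {D, ¬D} at x₀
2. Hence (∀r.D ⊓ A) ⊑ (B ⊔ ((C ⊓ E) ⊔ D)): entailed.

Yes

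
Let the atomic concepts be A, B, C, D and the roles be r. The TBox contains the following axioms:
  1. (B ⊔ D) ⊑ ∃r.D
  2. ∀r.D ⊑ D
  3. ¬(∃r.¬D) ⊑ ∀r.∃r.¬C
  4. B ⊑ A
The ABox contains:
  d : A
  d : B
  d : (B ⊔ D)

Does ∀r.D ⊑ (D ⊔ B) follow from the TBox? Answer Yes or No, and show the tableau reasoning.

Yes

1. ∀r.D ⊑ (D ⊔ B)  ⇔  (∀r.D ⊓ (¬D ⊓ ¬B)) unsat w.r.t. T
   all branches close; clash {D, ¬D} at x₀
2. Hence ∀r.D ⊑ (D ⊔ B): entailed.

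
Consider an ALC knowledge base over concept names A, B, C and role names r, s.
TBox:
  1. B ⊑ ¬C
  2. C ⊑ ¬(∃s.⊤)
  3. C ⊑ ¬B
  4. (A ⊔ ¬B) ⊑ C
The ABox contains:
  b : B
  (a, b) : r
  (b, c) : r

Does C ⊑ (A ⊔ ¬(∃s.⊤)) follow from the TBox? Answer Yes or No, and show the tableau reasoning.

Yes

1. C ⊑ (A ⊔ ¬(∃s.⊤))  ⇔  (C ⊓ (¬A ⊓ ∃s.⊤)) unsat w.r.t. T
   all branches close; clash {C, ¬C} at x₀
2. Hence C ⊑ (A ⊔ ¬(∃s.⊤)): entailed.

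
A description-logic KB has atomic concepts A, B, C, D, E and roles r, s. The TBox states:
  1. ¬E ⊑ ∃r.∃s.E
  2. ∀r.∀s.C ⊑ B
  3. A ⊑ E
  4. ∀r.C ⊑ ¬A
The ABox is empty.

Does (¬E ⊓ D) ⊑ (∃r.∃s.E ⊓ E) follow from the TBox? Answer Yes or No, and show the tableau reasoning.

1. (¬E ⊓ D) ⊑ (∃r.∃s.E ⊓ E)  ⇔  ((¬E ⊓ D) ⊓ (∀r.∀s.¬E ⊔ ¬E)) unsat w.r.t. T
   apply at x₀: ¬E⊑∃r.∃s.E
   open: L(x₀) ⊇ {D, ¬A, ¬E, ∃r.∃s.E, ∃r.∃s.¬C} (+ ∃-successors)
2. Hence (¬E ⊓ D) ⊑ (∃r.∃s.E ⊓ E): not entailed.

No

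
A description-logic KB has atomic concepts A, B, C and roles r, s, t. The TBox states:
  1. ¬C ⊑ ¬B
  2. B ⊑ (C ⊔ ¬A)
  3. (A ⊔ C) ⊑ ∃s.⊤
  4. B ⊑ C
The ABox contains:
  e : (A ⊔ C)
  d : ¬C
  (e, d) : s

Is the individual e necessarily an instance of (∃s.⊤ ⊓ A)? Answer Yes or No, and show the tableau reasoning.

1. e : (∃s.⊤ ⊓ A)?  L(e) = {(A ⊔ C)} ∪ {(∀s.⊥ ⊔ ¬A)}
   apply at e: (A ⊔ C)⊑∃s.⊤
   open: L(e) ⊇ {C, ¬A, ¬B, ∃s.⊤} (+ ∃-successors) — e ∉ (∃s.⊤ ⊓ A) possible
2. Hence e : (∃s.⊤ ⊓ A): not entailed.

No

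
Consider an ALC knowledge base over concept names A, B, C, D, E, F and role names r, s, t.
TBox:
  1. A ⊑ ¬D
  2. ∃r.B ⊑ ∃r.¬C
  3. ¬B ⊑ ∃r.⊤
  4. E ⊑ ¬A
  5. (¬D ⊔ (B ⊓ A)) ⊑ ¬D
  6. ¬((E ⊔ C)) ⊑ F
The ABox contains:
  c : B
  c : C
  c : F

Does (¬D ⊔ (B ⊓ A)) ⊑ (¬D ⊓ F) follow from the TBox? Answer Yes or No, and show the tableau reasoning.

1. (¬D ⊔ (B ⊓ A)) ⊑ (¬D ⊓ F)  ⇔  ((¬D ⊔ (B ⊓ A)) ⊓ (D ⊔ ¬F)) unsat w.r.t. T
   apply at x₀: (¬D ⊔ (B ⊓ A))⊑¬D
   open: L(x₀) ⊇ {B, E, ¬A, ¬D, ¬F, …}
2. Hence (¬D ⊔ (B ⊓ A)) ⊑ (¬D ⊓ F): not entailed.

No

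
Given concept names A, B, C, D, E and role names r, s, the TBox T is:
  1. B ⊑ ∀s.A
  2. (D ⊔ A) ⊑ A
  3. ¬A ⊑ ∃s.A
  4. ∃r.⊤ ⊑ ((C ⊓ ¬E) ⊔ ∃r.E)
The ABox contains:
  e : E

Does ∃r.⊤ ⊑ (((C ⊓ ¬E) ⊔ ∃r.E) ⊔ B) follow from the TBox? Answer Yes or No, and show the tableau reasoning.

Yes

1. ∃r.⊤ ⊑ (((C ⊓ ¬E) ⊔ ∃r.E) ⊔ B)  ⇔  (∃r.⊤ ⊓ (((¬C ⊔ E) ⊓ ∀r.¬E) ⊓ ¬B)) unsat w.r.t. T
   all branches close; clash {E, ¬E} at an ∃-successor
2. Hence ∃r.⊤ ⊑ (((C ⊓ ¬E) ⊔ ∃r.E) ⊔ B): entailed.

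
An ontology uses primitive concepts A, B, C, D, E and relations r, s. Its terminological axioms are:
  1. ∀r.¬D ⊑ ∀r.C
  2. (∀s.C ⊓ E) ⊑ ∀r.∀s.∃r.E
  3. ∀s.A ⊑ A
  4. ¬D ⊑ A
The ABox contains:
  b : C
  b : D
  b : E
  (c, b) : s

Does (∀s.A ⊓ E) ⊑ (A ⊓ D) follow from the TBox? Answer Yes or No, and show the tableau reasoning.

1. (∀s.A ⊓ E) ⊑ (A ⊓ D)  ⇔  ((∀s.A ⊓ E) ⊓ (¬A ⊔ ¬D)) unsat w.r.t. T
   apply at x₀: ∀s.A⊑A
   open: L(x₀) ⊇ {A, E, ¬D, ∀s.A, ∃r.D, …} (+ ∃-successors)
2. Hence (∀s.A ⊓ E) ⊑ (A ⊓ D): not entailed.

No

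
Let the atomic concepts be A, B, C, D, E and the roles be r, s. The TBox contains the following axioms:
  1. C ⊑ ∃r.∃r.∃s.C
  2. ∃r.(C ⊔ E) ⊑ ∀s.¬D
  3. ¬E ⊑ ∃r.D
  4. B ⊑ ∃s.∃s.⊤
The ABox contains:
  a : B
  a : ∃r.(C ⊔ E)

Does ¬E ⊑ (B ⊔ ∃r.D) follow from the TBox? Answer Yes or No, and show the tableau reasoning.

1. ¬E ⊑ (B ⊔ ∃r.D)  ⇔  (¬E ⊓ (¬B ⊓ ∀r.¬D)) unsat w.r.t. T
   all branches close; clash {D, ¬D} at an ∃-successor
2. Hence ¬E ⊑ (B ⊔ ∃r.D): entailed.

Yes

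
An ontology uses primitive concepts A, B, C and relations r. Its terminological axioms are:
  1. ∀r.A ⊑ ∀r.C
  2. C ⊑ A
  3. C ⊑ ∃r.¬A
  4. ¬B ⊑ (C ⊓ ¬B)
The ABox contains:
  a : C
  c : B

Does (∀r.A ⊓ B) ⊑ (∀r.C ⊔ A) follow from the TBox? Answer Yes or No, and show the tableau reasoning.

Yes

1. (∀r.A ⊓ B) ⊑ (∀r.C ⊔ A)  ⇔  ((∀r.A ⊓ B) ⊓ (∃r.¬C ⊓ ¬A)) unsat w.r.t. T
   all branches close; clash {A, ¬A} at x₀
2. Hence (∀r.A ⊓ B) ⊑ (∀r.C ⊔ A): entailed.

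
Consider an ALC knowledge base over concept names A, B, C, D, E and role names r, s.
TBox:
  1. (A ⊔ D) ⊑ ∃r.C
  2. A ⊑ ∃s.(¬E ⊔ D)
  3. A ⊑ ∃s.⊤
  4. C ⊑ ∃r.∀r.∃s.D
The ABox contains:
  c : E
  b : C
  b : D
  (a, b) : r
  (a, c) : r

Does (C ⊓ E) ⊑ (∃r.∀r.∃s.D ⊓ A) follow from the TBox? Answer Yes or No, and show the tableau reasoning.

No

1. (C ⊓ E) ⊑ (∃r.∀r.∃s.D ⊓ A)  ⇔  ((C ⊓ E) ⊓ (∀r.∃r.∀s.¬D ⊔ ¬A)) unsat w.r.t. T
   apply at x₀: C⊑∃r.∀r.∃s.D
   open: L(x₀) ⊇ {C, E, ¬A, ¬D, ∃r.∀r.∃s.D} (+ ∃-successors)
2. Hence (C ⊓ E) ⊑ (∃r.∀r.∃s.D ⊓ A): not entailed.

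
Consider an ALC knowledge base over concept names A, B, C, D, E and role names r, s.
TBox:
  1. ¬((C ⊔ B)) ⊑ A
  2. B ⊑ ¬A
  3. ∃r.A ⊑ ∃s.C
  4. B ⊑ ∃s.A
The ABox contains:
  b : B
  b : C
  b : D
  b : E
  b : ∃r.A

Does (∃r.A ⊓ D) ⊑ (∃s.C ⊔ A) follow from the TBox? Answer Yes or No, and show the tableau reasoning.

Yes

1. (∃r.A ⊓ D) ⊑ (∃s.C ⊔ A)  ⇔  ((∃r.A ⊓ D) ⊓ (∀s.¬C ⊓ ¬A)) unsat w.r.t. T
   all branches close; clash {A, ¬A} at x₀
2. Hence (∃r.A ⊓ D) ⊑ (∃s.C ⊔ A): entailed.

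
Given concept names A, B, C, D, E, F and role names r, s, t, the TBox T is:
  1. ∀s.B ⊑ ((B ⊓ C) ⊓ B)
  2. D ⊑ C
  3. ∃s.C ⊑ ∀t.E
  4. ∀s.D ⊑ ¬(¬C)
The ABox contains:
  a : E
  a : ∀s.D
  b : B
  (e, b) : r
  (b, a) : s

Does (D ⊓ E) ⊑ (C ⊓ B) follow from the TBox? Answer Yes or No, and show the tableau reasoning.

No

1. (D ⊓ E) ⊑ (C ⊓ B)  ⇔  ((D ⊓ E) ⊓ (¬C ⊔ ¬B)) unsat w.r.t. T
   apply at x₀: D⊑C
   open: L(x₀) ⊇ {C, D, E, ¬B, ∀s.¬C, …} (+ ∃-successors)
2. Hence (D ⊓ E) ⊑ (C ⊓ B): not entailed.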